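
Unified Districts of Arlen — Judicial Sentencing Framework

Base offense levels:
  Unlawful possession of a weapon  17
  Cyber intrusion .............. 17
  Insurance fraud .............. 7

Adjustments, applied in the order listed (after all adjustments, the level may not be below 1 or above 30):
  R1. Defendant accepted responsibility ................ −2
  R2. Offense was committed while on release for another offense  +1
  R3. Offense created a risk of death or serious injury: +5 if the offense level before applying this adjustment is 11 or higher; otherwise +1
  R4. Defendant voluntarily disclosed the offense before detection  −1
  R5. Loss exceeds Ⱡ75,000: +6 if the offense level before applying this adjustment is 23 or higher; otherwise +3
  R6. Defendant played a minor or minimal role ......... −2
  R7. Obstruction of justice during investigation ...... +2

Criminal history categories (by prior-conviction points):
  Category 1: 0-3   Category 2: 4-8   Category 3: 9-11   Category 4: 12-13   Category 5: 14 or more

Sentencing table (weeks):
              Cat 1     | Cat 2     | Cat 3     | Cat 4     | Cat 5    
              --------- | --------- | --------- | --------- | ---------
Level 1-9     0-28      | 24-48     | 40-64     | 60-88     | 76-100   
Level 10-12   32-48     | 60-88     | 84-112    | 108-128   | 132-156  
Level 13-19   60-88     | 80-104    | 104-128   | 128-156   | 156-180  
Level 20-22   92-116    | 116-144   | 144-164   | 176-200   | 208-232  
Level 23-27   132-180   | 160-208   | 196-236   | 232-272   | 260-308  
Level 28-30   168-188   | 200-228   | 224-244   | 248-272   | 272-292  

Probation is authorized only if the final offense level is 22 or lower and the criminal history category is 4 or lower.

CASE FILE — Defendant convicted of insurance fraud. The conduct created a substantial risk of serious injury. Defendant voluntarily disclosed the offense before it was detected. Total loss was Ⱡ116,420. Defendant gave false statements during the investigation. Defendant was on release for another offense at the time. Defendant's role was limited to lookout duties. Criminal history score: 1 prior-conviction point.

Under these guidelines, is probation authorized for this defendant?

Yes

Base offense level for insurance fraud: 7.
R2 applies: 7 + 1 = 8.
R3 applies (level before this adjustment is 8 < 11, so +1): 8 + 1 = 9.
R4 applies: 9 − 1 = 8.
R5 applies (level before this adjustment is 8 < 23, so +3): 8 + 3 = 11.
R6 applies: 11 − 2 = 9.
R7 applies: 9 + 2 = 11.
Final offense level: 11.
Criminal history: 1 prior point → Category 1 (0-3).
Level 11 falls in the 10-12 band.
Grid: Level 10-12 × Category 1 = 32-48 weeks.
Probation check: level 11 ≤ 22 and category 1 ≤ 4 → eligible.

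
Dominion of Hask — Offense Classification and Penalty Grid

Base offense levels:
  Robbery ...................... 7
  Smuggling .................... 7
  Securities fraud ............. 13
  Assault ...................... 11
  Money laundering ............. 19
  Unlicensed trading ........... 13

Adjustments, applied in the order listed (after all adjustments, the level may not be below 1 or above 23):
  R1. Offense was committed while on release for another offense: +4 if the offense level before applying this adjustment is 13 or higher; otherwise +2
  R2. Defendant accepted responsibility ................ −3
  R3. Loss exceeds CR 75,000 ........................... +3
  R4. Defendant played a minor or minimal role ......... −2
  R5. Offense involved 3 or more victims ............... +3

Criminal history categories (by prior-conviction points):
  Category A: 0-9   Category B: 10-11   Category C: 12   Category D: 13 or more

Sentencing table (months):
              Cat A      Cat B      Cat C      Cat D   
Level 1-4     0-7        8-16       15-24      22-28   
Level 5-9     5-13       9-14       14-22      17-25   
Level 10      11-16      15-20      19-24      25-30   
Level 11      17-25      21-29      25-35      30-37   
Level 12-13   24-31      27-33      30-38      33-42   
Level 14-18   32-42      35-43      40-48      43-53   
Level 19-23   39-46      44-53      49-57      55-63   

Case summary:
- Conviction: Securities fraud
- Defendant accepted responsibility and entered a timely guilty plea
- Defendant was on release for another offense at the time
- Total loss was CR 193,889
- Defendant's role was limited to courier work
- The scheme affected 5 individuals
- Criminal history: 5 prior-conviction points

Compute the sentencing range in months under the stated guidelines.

32-42 months

Base offense level for securities fraud: 13.
R1 applies (level before this adjustment is 13 ≥ 13, so +4): 13 + 4 = 17.
R2 applies: 17 − 3 = 14.
R3 applies: 14 + 3 = 17.
R4 applies: 17 − 2 = 15.
R5 applies: 15 + 3 = 18.
Final offense level: 18.
Criminal history: 5 prior points → Category A (0-9).
Level 18 falls in the 14-18 band.
Grid: Level 14-18 × Category A = 32-42 months.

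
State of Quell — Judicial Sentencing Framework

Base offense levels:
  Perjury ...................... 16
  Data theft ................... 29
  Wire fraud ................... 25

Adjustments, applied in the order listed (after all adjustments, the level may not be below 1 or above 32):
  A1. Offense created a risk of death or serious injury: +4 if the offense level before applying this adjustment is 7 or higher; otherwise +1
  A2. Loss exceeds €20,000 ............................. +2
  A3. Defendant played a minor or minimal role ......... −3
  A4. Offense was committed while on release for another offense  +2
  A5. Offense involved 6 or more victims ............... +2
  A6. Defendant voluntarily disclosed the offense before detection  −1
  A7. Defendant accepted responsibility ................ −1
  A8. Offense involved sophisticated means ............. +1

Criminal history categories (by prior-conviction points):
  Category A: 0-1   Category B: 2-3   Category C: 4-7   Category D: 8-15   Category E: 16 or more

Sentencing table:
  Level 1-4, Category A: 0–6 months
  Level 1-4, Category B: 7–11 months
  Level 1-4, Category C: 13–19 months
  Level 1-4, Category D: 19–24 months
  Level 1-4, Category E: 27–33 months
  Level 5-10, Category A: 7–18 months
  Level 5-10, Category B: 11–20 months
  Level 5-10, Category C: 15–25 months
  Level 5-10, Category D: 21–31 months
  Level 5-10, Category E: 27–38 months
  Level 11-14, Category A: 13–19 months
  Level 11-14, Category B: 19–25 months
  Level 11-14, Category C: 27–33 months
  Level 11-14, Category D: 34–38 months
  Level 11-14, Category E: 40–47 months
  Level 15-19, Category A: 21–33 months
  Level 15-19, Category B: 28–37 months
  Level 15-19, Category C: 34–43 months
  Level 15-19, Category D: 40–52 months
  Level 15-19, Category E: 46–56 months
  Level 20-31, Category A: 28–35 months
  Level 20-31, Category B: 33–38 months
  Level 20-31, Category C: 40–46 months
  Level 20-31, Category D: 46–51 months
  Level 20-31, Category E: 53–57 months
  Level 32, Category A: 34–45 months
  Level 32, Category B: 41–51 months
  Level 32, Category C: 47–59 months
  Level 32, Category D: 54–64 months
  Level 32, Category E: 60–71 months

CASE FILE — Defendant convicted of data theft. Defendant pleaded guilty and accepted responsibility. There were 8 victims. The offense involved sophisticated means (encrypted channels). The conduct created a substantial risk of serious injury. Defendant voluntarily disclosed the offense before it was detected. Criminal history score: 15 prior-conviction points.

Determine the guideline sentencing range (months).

Base offense level for data theft: 29.
A1 applies (level before this adjustment is 29 ≥ 7, so +4): 29 + 4 = 33.
A3 does not apply.
A4 does not apply.
A5 applies: 33 + 2 = 35.
A6 applies: 35 − 1 = 34.
A7 applies: 34 − 1 = 33.
A8 applies: 33 + 1 = 34.
Level 34 exceeds the maximum of 32; capped at 32.
Final offense level: 32.
Criminal history: 15 prior points → Category D (8-15).
Level 32 falls in the 32 band.
Grid: Level 32 × Category D = 54-64 months.

54-64 months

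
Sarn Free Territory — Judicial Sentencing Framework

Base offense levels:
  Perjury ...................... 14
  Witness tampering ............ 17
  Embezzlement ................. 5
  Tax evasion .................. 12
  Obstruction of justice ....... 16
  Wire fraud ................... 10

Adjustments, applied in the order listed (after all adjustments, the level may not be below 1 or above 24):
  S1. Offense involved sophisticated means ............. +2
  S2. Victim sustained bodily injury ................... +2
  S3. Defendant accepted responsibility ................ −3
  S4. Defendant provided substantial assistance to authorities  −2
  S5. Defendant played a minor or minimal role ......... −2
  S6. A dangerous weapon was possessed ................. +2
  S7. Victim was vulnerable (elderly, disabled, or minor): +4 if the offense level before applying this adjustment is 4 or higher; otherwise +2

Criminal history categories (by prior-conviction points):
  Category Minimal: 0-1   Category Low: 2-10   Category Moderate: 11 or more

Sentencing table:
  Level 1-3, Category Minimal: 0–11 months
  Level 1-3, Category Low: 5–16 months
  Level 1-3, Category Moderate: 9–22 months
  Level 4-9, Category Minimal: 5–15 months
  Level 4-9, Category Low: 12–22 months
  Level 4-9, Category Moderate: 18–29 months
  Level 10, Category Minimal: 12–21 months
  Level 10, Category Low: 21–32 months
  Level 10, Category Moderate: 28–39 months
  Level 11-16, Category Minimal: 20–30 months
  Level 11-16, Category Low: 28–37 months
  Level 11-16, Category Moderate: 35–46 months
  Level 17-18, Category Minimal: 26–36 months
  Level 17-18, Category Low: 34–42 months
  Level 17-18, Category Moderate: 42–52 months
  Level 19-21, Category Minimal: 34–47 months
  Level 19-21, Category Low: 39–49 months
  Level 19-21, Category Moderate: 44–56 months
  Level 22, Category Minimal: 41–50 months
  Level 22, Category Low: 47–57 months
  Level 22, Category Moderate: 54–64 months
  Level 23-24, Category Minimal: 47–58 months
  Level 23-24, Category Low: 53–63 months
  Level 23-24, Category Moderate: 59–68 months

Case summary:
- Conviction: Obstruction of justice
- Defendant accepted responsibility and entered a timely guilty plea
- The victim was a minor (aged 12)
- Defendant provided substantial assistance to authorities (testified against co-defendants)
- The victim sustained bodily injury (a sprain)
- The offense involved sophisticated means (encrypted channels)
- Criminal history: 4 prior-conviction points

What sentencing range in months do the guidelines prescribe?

Base offense level for obstruction of justice: 16.
S1 applies: 16 + 2 = 18.
S2 applies: 18 + 2 = 20.
S3 applies: 20 − 3 = 17.
S4 applies: 17 − 2 = 15.
S5 does not apply.
S6 does not apply.
S7 applies (level before this adjustment is 15 ≥ 4, so +4): 15 + 4 = 19.
Final offense level: 19.
Criminal history: 4 prior points → Category Low (2-10).
Level 19 falls in the 19-21 band.
Grid: Level 19-21 × Category Low = 39-49 months.

39-49 months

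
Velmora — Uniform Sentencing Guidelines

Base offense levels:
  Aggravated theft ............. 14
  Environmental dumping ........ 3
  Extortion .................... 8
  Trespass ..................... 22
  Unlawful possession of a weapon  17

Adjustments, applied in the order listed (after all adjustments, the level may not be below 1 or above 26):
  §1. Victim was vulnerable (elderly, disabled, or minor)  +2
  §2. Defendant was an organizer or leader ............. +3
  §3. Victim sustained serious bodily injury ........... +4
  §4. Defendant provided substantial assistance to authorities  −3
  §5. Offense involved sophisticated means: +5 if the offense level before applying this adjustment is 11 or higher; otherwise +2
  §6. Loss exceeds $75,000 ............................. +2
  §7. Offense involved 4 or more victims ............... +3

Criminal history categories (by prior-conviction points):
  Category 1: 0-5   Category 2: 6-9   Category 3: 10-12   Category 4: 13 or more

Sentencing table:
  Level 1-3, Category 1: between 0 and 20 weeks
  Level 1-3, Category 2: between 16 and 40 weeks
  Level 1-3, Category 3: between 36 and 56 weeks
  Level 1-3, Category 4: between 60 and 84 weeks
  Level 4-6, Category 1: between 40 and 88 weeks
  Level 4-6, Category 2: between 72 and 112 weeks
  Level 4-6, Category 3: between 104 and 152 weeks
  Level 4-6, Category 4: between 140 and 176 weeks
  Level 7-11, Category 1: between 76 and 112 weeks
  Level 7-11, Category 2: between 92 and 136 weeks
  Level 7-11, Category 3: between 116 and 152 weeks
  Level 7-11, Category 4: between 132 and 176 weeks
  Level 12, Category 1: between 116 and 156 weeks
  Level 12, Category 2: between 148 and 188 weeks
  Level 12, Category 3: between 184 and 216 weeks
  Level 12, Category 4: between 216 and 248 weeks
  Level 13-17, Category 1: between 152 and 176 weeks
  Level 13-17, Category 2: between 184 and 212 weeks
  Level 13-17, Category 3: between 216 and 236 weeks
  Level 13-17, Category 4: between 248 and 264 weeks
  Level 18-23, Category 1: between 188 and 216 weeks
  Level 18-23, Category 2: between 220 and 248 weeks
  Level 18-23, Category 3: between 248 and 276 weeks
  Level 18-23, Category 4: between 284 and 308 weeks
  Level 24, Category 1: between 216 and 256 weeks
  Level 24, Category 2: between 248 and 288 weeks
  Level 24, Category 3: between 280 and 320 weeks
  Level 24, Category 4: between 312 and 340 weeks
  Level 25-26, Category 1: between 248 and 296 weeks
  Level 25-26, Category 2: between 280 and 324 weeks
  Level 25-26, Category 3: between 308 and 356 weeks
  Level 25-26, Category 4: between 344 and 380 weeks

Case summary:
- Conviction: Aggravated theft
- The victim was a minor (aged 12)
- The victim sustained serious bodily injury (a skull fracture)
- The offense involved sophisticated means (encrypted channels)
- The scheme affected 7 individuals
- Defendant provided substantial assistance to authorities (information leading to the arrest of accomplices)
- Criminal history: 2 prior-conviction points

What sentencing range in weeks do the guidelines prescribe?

Base offense level for aggravated theft: 14.
§1 applies: 14 + 2 = 16.
§2 does not apply.
§3 applies: 16 + 4 = 20.
§4 applies: 20 − 3 = 17.
§5 applies (level before this adjustment is 17 ≥ 11, so +5): 17 + 5 = 22.
§6 does not apply.
§7 applies: 22 + 3 = 25.
Final offense level: 25.
Criminal history: 2 prior points → Category 1 (0-5).
Level 25 falls in the 25-26 band.
Grid: Level 25-26 × Category 1 = 248-296 weeks.

248-296 weeks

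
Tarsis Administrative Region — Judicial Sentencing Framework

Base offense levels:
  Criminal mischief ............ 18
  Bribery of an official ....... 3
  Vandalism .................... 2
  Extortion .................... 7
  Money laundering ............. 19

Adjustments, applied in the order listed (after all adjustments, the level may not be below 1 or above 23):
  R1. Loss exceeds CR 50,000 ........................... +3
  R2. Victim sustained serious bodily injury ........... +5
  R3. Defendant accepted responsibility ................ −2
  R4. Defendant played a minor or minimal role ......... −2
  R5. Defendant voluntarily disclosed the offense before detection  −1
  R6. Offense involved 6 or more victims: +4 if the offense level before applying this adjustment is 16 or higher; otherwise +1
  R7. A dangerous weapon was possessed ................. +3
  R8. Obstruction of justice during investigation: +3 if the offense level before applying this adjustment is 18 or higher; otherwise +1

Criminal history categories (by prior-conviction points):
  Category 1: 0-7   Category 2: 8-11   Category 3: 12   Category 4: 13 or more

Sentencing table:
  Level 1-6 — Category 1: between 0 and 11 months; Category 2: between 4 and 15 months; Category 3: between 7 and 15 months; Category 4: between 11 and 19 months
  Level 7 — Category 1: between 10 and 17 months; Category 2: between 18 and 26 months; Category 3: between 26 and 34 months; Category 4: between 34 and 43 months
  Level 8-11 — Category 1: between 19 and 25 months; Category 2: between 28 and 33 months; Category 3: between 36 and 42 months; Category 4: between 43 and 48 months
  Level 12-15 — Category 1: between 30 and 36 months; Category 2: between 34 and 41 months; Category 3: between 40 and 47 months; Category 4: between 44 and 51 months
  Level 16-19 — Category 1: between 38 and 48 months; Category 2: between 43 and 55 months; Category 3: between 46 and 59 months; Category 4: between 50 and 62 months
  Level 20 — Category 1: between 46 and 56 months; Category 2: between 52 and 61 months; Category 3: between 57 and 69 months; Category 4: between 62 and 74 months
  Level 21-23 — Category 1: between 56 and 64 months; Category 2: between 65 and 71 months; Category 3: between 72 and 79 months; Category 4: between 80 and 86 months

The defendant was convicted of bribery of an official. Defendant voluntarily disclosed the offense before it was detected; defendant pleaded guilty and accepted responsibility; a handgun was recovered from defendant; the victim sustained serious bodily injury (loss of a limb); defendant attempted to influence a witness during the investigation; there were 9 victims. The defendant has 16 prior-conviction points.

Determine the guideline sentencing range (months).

43-48 months

Base offense level for bribery of an official: 3.
R1 does not apply.
R2 applies: 3 + 5 = 8.
R3 applies: 8 − 2 = 6.
R5 applies: 6 − 1 = 5.
R6 applies (level before this adjustment is 5 < 16, so +1): 5 + 1 = 6.
R7 applies: 6 + 3 = 9.
R8 applies (level before this adjustment is 9 < 18, so +1): 9 + 1 = 10.
Final offense level: 10.
Criminal history: 16 prior points → Category 4 (13+).
Level 10 falls in the 8-11 band.
Grid: Level 8-11 × Category 4 = 43-48 months.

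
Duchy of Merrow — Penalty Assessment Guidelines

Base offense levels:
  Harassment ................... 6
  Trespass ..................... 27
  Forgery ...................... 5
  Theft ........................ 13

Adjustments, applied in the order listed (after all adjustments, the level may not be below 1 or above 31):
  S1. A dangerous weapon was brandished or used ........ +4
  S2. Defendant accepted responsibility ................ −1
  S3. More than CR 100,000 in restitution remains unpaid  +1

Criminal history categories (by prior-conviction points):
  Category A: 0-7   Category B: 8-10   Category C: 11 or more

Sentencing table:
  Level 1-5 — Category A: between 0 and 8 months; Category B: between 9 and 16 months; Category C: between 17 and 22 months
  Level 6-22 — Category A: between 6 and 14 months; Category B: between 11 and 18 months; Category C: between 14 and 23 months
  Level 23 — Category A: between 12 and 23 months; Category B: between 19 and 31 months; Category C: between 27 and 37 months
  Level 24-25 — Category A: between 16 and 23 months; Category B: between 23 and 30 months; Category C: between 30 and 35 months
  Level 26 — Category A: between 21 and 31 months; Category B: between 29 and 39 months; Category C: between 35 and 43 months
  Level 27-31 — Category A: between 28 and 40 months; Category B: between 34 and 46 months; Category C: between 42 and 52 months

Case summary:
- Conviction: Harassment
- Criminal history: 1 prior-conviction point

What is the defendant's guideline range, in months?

6-14 months

Base offense level for harassment: 6.
Final offense level: 6.
Criminal history: 1 prior point → Category A (0-7).
Level 6 falls in the 6-22 band.
Grid: Level 6-22 × Category A = 6-14 months.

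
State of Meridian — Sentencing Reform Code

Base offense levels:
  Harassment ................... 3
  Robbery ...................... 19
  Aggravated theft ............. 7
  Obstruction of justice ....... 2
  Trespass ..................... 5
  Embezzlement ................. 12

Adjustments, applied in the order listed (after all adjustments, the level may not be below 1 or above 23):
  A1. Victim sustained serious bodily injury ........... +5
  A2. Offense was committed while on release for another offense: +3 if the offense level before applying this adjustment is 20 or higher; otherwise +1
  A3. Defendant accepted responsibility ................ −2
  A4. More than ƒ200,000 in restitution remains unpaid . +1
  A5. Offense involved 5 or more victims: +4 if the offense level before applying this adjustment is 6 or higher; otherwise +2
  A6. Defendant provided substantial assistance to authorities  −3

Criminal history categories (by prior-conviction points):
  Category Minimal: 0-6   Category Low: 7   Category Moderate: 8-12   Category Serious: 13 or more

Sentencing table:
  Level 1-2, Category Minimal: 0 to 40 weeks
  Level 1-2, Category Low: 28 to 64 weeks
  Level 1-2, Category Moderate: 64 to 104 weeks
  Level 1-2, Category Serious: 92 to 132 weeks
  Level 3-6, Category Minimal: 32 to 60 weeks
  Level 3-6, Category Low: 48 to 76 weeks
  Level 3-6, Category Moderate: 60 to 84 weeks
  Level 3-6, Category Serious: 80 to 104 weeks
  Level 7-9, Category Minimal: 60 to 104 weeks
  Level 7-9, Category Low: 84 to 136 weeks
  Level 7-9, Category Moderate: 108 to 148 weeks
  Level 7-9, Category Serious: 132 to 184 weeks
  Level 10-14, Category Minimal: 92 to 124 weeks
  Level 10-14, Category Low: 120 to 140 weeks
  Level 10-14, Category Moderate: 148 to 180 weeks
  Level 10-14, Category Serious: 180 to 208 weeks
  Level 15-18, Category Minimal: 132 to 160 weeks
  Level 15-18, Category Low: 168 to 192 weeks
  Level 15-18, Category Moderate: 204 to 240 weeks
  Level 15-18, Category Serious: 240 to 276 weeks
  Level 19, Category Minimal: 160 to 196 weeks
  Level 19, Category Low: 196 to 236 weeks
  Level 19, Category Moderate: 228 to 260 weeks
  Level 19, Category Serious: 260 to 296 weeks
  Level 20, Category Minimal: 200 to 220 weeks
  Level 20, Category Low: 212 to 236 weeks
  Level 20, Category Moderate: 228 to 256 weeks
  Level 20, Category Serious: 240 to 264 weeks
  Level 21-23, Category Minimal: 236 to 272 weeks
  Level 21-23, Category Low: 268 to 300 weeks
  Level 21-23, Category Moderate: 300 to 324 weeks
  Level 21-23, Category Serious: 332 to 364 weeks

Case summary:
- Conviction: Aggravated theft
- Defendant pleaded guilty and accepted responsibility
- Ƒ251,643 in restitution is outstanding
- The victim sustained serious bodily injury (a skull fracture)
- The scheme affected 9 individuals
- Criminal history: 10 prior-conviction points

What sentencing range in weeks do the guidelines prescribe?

Base offense level for aggravated theft: 7.
A1 applies: 7 + 5 = 12.
A3 applies: 12 − 2 = 10.
A4 applies: 10 + 1 = 11.
A5 applies (level before this adjustment is 11 ≥ 6, so +4): 11 + 4 = 15.
Final offense level: 15.
Criminal history: 10 prior points → Category Moderate (8-12).
Level 15 falls in the 15-18 band.
Grid: Level 15-18 × Category Moderate = 204-240 weeks.

204-240 weeks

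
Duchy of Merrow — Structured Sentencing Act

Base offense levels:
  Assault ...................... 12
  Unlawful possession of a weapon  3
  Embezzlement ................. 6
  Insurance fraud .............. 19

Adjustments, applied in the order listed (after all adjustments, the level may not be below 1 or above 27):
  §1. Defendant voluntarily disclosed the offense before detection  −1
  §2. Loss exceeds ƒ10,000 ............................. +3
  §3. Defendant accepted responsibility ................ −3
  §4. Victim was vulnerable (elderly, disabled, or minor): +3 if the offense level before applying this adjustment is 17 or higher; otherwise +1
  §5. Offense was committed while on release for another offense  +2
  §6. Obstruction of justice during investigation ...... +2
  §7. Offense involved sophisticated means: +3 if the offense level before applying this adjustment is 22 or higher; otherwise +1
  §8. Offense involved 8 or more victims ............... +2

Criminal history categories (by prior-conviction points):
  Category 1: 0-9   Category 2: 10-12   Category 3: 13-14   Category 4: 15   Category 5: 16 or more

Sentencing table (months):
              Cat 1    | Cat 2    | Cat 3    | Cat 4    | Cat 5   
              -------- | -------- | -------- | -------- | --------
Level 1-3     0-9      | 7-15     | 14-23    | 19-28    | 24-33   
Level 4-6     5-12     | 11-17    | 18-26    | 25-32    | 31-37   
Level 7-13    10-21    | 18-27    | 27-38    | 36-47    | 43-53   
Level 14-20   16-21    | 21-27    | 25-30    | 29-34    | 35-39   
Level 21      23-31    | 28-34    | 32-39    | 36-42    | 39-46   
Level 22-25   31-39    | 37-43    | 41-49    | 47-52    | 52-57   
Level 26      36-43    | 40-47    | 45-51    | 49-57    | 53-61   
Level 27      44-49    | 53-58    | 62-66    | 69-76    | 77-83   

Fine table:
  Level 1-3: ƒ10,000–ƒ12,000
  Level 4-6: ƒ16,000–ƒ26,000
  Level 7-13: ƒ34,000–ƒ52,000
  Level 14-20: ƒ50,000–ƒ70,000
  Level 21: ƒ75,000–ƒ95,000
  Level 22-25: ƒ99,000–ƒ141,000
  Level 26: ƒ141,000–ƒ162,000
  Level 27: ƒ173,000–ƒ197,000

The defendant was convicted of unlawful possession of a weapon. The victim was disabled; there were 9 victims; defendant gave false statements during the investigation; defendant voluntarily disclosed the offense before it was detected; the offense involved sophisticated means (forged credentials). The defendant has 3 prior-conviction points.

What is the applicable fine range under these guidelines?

Base offense level for unlawful possession of a weapon: 3.
§1 applies: 3 − 1 = 2.
§4 applies (level before this adjustment is 2 < 17, so +1): 2 + 1 = 3.
§5 does not apply.
§6 applies: 3 + 2 = 5.
§7 applies (level before this adjustment is 5 < 22, so +1): 5 + 1 = 6.
§8 applies: 6 + 2 = 8.
Final offense level: 8.
Level 8 falls in the 7-13 band.
Fine table: Level 7-13 → ƒ34,000–ƒ52,000.

ƒ34,000–ƒ52,000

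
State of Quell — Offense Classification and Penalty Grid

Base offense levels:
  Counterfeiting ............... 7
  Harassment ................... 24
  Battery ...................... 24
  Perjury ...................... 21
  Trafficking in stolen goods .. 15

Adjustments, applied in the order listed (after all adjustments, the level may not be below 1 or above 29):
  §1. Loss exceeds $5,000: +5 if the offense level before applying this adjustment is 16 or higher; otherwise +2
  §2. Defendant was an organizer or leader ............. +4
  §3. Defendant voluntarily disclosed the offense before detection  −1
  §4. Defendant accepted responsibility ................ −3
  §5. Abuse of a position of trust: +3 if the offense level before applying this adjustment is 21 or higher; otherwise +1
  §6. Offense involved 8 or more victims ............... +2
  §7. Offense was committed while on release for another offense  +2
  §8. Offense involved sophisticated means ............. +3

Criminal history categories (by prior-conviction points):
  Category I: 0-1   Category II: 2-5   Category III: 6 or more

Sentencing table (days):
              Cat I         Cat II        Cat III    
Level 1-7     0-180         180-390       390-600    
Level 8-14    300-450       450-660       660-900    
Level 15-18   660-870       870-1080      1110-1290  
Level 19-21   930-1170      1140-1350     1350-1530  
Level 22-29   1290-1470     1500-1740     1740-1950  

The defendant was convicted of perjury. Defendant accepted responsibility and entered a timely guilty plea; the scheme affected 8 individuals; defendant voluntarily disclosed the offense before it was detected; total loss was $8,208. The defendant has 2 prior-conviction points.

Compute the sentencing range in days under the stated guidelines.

Base offense level for perjury: 21.
§1 applies (level before this adjustment is 21 ≥ 16, so +5): 21 + 5 = 26.
§2 does not apply.
§3 applies: 26 − 1 = 25.
§4 applies: 25 − 3 = 22.
§6 applies: 22 + 2 = 24.
§8 does not apply.
Final offense level: 24.
Criminal history: 2 prior points → Category II (2-5).
Level 24 falls in the 22-29 band.
Grid: Level 22-29 × Category II = 1500-1740 days.

1500-1740 days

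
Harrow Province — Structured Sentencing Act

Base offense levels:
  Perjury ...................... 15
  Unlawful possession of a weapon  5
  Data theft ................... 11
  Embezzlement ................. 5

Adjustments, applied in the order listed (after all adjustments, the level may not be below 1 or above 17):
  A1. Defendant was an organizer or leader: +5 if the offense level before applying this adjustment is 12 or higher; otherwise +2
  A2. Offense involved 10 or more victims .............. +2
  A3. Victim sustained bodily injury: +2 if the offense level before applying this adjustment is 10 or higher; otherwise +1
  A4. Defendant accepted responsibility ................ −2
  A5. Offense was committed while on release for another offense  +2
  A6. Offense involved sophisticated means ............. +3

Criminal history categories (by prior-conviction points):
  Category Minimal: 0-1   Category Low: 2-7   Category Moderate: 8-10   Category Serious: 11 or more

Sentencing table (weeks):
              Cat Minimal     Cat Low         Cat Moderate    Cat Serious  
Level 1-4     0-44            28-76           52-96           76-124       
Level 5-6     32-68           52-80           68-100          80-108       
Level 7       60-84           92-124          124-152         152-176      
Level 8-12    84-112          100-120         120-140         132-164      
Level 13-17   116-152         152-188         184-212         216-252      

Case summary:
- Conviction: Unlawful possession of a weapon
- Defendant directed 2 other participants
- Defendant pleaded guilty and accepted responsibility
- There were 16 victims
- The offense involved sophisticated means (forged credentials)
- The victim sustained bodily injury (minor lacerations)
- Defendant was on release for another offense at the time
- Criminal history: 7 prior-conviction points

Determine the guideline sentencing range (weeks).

Base offense level for unlawful possession of a weapon: 5.
A1 applies (level before this adjustment is 5 < 12, so +2): 5 + 2 = 7.
A2 applies: 7 + 2 = 9.
A3 applies (level before this adjustment is 9 < 10, so +1): 9 + 1 = 10.
A4 applies: 10 − 2 = 8.
A5 applies: 8 + 2 = 10.
A6 applies: 10 + 3 = 13.
Final offense level: 13.
Criminal history: 7 prior points → Category Low (2-7).
Level 13 falls in the 13-17 band.
Grid: Level 13-17 × Category Low = 152-188 weeks.

152-188 weeks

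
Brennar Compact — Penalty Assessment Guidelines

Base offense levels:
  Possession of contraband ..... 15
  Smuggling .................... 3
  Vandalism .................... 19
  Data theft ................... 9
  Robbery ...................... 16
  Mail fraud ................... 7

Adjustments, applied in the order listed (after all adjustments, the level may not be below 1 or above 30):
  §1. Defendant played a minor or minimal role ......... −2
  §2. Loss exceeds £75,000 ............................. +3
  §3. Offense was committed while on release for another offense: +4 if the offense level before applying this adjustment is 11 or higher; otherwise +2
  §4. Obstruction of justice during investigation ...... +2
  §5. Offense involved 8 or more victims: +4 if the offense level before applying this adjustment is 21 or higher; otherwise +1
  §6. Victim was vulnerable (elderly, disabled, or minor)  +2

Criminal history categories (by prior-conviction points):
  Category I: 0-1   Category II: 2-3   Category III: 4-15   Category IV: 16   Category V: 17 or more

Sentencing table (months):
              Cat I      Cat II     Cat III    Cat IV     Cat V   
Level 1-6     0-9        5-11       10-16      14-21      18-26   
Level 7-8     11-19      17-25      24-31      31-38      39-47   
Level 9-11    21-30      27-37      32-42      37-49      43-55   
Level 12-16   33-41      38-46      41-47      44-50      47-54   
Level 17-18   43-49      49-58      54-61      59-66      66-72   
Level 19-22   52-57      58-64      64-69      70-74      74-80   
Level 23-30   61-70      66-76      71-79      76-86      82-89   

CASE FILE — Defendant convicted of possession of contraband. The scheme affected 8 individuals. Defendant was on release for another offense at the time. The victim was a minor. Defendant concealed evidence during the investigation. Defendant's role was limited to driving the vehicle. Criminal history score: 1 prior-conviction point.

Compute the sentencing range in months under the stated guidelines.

Base offense level for possession of contraband: 15.
§1 applies: 15 − 2 = 13.
§2 does not apply.
§3 applies (level before this adjustment is 13 ≥ 11, so +4): 13 + 4 = 17.
§4 applies: 17 + 2 = 19.
§5 applies (level before this adjustment is 19 < 21, so +1): 19 + 1 = 20.
§6 applies: 20 + 2 = 22.
Final offense level: 22.
Criminal history: 1 prior point → Category I (0-1).
Level 22 falls in the 19-22 band.
Grid: Level 19-22 × Category I = 52-57 months.

52-57 months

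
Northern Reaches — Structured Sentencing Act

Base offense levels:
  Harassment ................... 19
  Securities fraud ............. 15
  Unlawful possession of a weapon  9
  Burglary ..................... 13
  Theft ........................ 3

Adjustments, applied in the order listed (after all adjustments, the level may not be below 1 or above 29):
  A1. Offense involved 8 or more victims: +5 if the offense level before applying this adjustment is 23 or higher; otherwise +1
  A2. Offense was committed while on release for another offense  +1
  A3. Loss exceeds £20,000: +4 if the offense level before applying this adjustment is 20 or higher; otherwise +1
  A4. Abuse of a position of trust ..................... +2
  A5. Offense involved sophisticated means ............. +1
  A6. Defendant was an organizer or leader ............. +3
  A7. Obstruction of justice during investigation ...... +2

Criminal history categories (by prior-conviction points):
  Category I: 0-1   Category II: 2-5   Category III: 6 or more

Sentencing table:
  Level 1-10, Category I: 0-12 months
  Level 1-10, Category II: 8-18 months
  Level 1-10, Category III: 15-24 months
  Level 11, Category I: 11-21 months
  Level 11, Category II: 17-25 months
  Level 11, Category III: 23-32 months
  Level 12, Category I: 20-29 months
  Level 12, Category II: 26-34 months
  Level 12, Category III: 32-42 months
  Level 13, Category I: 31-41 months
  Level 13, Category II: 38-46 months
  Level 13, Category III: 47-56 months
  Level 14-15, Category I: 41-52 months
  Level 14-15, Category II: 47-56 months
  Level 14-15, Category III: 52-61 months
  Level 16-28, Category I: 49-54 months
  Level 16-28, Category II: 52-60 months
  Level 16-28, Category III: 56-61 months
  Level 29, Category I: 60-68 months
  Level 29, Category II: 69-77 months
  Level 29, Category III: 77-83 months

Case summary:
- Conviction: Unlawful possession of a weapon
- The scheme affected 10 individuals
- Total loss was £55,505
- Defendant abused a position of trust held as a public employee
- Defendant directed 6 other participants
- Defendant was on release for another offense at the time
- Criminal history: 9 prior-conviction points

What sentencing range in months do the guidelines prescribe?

Base offense level for unlawful possession of a weapon: 9.
A1 applies (level before this adjustment is 9 < 23, so +1): 9 + 1 = 10.
A2 applies: 10 + 1 = 11.
A3 applies (level before this adjustment is 11 < 20, so +1): 11 + 1 = 12.
A4 applies: 12 + 2 = 14.
A5 does not apply.
A6 applies: 14 + 3 = 17.
Final offense level: 17.
Criminal history: 9 prior points → Category III (6+).
Level 17 falls in the 16-28 band.
Grid: Level 16-28 × Category III = 56-61 months.

56-61 months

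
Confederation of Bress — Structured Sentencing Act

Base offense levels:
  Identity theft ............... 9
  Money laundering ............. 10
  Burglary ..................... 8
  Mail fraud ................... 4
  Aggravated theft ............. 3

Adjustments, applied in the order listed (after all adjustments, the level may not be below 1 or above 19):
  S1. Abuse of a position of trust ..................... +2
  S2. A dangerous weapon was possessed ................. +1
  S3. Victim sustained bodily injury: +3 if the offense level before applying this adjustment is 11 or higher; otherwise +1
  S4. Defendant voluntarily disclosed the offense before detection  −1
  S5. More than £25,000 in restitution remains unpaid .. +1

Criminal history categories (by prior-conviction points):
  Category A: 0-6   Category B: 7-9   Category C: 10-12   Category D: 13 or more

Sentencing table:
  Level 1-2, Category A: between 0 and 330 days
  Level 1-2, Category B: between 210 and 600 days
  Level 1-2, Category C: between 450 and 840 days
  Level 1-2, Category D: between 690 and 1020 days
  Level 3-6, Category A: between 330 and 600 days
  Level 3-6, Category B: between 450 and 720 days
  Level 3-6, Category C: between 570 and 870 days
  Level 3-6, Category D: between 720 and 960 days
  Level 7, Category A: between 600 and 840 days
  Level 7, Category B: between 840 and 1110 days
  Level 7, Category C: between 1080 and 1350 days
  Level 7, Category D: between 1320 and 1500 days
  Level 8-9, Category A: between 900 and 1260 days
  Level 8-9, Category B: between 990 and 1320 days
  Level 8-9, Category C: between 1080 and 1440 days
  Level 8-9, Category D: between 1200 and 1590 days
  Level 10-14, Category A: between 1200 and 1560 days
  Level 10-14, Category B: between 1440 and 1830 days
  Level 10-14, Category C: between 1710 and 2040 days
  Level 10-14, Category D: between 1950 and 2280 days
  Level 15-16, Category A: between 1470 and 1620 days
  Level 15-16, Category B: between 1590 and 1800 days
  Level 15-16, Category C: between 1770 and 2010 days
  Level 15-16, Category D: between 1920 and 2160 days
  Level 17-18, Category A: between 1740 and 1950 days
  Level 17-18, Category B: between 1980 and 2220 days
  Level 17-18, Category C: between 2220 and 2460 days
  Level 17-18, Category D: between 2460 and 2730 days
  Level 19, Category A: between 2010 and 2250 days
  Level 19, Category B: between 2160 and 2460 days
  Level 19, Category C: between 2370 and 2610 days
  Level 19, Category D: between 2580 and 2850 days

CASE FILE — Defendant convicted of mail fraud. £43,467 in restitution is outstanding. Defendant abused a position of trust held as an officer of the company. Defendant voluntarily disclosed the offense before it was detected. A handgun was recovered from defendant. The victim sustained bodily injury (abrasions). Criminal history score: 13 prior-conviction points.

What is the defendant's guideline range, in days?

1200-1590 days

Base offense level for mail fraud: 4.
S1 applies: 4 + 2 = 6.
S2 applies: 6 + 1 = 7.
S3 applies (level before this adjustment is 7 < 11, so +1): 7 + 1 = 8.
S4 applies: 8 − 1 = 7.
S5 applies: 7 + 1 = 8.
Final offense level: 8.
Criminal history: 13 prior points → Category D (13+).
Level 8 falls in the 8-9 band.
Grid: Level 8-9 × Category D = 1200-1590 days.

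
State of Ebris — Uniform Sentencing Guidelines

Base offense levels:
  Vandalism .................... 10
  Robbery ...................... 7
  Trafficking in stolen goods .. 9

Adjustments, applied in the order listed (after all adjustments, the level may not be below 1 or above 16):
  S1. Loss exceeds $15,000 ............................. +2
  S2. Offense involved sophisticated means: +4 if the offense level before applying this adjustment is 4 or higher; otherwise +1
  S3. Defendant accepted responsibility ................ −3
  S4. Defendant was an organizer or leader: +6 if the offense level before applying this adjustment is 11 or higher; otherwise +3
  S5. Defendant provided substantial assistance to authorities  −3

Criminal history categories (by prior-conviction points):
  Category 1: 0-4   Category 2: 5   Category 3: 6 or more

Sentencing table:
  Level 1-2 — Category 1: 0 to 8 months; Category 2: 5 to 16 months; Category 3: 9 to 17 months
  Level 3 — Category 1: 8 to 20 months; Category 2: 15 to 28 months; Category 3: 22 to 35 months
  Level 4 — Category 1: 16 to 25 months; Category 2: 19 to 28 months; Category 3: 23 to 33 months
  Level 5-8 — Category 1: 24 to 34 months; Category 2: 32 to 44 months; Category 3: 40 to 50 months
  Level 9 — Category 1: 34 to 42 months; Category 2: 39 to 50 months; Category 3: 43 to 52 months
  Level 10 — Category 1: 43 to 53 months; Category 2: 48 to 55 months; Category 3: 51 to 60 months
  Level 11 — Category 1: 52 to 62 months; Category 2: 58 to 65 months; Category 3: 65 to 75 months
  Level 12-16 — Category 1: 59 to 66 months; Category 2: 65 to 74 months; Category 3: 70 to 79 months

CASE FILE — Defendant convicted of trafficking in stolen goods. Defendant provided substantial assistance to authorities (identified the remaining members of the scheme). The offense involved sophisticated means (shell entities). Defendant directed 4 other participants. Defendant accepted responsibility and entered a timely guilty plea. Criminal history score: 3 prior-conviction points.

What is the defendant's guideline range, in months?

Base offense level for trafficking in stolen goods: 9.
S1 does not apply.
S2 applies (level before this adjustment is 9 ≥ 4, so +4): 9 + 4 = 13.
S3 applies: 13 − 3 = 10.
S4 applies (level before this adjustment is 10 < 11, so +3): 10 + 3 = 13.
S5 applies: 13 − 3 = 10.
Final offense level: 10.
Criminal history: 3 prior points → Category 1 (0-4).
Level 10 falls in the 10 band.
Grid: Level 10 × Category 1 = 43-53 months.

43-53 months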